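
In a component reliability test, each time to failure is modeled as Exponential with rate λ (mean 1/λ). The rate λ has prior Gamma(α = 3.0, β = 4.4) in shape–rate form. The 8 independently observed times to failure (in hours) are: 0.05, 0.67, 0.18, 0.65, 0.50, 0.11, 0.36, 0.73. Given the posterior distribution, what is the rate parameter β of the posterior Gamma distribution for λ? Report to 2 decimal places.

With a Gamma(shape α, rate β) prior on the exponential rate λ, the posterior after n observations with total T = Σxᵢ is Gamma(α+n, β+T).
Sum of observations T = 3.25 hours; n = 8.
Posterior: Gamma(3.0+8, 4.4+3.25) = Gamma(11.0, 7.65).
Posterior β = 7.65.

7.65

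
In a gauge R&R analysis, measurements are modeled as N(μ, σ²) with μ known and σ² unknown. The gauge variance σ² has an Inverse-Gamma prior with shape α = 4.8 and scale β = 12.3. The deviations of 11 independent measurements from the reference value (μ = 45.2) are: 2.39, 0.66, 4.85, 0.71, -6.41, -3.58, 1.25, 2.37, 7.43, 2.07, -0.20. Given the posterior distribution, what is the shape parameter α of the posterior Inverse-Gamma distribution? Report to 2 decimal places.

With known mean μ and an Inverse-Gamma(α, β) prior on σ², the Normal likelihood is conjugate: posterior is Inv-Gamma(α + n/2, β + Σ(xᵢ−μ)²/2).
Σ(xᵢ−μ)² = (2.39)² + (0.66)² + (4.85)² + (0.71)² + (-6.41)² + (-3.58)² + (1.25)² + (2.37)² + (7.43)² + (2.07)² + (-0.20)² = 150.7880.
Posterior: Inv-Gamma(4.8 + 11/2, 12.3 + 150.7880/2) = Inv-Gamma(10.30, 87.69400).
Posterior α = 10.30.

10.30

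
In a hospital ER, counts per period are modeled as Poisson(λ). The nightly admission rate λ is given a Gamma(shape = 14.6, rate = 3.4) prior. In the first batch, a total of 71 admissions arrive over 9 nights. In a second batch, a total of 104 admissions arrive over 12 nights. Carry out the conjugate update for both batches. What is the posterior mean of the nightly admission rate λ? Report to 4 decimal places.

With a Gamma(shape α, rate β) prior, the Poisson likelihood is conjugate: the posterior is Gamma(α + ΣXᵢ, β + n).
After batch 1: Gamma(α+S, β+n) = Gamma(14.6+71, 3.4+9) = Gamma(85.6, 12.4).
After batch 2: Gamma(α+S, β+n) = Gamma(85.6+104, 12.4+12) = Gamma(189.6, 24.4).
Posterior mean = α/β = 189.6/24.4 = 7.7705.

7.7705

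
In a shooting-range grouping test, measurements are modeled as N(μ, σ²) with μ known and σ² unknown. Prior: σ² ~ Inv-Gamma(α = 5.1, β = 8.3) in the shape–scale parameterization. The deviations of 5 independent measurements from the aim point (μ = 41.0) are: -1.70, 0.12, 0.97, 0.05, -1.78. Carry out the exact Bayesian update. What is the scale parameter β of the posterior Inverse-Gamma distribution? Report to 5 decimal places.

11.80810

With known mean μ and an Inverse-Gamma(α, β) prior on σ², the Normal likelihood is conjugate: posterior is Inv-Gamma(α + n/2, β + Σ(xᵢ−μ)²/2).
Σ(xᵢ−μ)² = (-1.70)² + (0.12)² + (0.97)² + (0.05)² + (-1.78)² = 7.0162.
Posterior: Inv-Gamma(5.1 + 5/2, 8.3 + 7.0162/2) = Inv-Gamma(7.60, 11.80810).
Posterior β = 11.80810.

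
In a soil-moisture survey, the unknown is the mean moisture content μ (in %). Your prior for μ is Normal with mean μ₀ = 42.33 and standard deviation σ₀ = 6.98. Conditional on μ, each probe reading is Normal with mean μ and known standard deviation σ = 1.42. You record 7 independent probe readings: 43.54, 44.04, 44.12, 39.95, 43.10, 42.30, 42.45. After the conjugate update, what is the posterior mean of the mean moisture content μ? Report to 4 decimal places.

For Normal data with known variance σ², a Normal(μ₀, σ₀²) prior on μ is conjugate. Posterior precision = 1/σ₀² + n/σ²; posterior mean is the precision-weighted average of μ₀ and x̄.
Σxᵢ = 43.54 + 44.04 + 44.12 + 39.95 + 43.10 + 42.30 + 42.45 = 299.5, so n·x̄ = 299.5.
σ₀² = 6.98² = 48.7204, σ² = 1.42² = 2.0164; σ² + n·σ₀² = 2.0164 + 7·48.7204 = 343.0592.
Posterior mean = (μ₀/σ₀² + n·x̄/σ²)/(1/σ₀² + n/σ²) = (σ²·μ₀ + σ₀²·n·x̄)/(σ² + n·σ₀²) = (2.0164·42.33 + 48.7204·299.5)/343.0592 = 14677.114012/343.0592 = 42.7830.

42.7830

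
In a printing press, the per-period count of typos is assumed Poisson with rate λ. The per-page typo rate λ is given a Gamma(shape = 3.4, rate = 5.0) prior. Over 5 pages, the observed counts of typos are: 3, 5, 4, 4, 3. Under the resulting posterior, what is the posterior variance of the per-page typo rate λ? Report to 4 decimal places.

With a Gamma(shape α, rate β) prior, the Poisson likelihood is conjugate: the posterior is Gamma(α + ΣXᵢ, β + n).
Sum of counts S = 19 over n = 5 pages.
Posterior: Gamma(α+S, β+n) = Gamma(3.4+19, 5.0+5) = Gamma(22.4, 10.0).
Var = α/β² = 22.4/10.0² = 0.2240.

0.2240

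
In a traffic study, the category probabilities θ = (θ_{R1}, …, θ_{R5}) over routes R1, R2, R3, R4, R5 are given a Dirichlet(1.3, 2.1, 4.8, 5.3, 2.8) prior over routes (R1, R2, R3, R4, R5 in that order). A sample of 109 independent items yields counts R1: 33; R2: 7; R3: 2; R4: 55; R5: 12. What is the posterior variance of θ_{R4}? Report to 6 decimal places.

The Dirichlet prior is conjugate to the Multinomial likelihood: each posterior αⱼ = prior αⱼ + observed count nⱼ.
Posterior concentration: (34.3, 9.1, 6.8, 60.3, 14.8), total = 125.3.
Var[θ_j] = α_j(Σα−α_j)/((Σα)²(Σα+1)) = 60.3·65.0/(125.3²·126.3) = 0.001977.

0.001977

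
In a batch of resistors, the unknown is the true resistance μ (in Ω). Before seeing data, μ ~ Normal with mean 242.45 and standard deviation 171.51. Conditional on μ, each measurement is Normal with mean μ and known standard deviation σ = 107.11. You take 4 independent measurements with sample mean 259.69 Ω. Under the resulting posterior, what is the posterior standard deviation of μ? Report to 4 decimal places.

For Normal data with known variance σ², a Normal(μ₀, σ₀²) prior on μ is conjugate. Posterior precision = 1/σ₀² + n/σ²; posterior mean is the precision-weighted average of μ₀ and x̄.
σ₀² = 171.51² = 29415.6801, σ² = 107.11² = 11472.5521; σ² + n·σ₀² = 11472.5521 + 4·29415.6801 = 129135.2725.
Posterior precision = 1/σ₀² + n/σ² = 1/29415.6801 + 4/11472.5521 = (σ² + n·σ₀²)/(σ₀²σ²) = 129135.2725/(29415.6801·11472.5521); posterior variance σₙ² = σ₀²σ²/(σ² + n·σ₀²) = 29415.6801·11472.5521/129135.2725 = 2613.328767.
Posterior SD = √σₙ² = √(29415.6801·11472.5521/129135.2725) = 51.1207.

51.1207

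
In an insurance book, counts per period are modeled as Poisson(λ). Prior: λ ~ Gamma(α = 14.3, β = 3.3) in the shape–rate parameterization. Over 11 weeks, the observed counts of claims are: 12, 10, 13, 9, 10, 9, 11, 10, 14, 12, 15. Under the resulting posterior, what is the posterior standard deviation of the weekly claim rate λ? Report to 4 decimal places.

With a Gamma(shape α, rate β) prior, the Poisson likelihood is conjugate: the posterior is Gamma(α + ΣXᵢ, β + n).
Sum of counts S = 125 over n = 11 weeks.
Posterior: Gamma(α+S, β+n) = Gamma(14.3+125, 3.3+11) = Gamma(139.3, 14.3).
SD = √α/β = √139.3/14.3 = 0.8254.

0.8254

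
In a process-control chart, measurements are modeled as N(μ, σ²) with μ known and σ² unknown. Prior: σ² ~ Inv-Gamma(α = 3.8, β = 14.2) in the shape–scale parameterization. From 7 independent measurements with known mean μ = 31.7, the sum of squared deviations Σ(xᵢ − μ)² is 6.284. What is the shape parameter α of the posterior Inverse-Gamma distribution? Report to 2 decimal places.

With known mean μ and an Inverse-Gamma(α, β) prior on σ², the Normal likelihood is conjugate: posterior is Inv-Gamma(α + n/2, β + Σ(xᵢ−μ)²/2).
Posterior: Inv-Gamma(3.8 + 7/2, 14.2 + 6.284/2) = Inv-Gamma(7.30, 17.3420).
Posterior α = 7.30.

7.30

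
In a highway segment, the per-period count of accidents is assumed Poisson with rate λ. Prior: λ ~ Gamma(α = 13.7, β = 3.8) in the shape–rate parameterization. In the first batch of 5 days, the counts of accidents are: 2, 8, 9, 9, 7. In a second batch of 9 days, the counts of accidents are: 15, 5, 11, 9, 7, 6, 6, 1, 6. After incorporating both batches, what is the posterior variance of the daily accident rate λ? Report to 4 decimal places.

0.3620

With a Gamma(shape α, rate β) prior, the Poisson likelihood is conjugate: the posterior is Gamma(α + ΣXᵢ, β + n).
Batch 1: sum of counts S = 35 over n = 5 days.
After batch 1: Gamma(α+S, β+n) = Gamma(13.7+35, 3.8+5) = Gamma(48.7, 8.8).
Batch 2: sum of counts S = 66 over n = 9 days.
After batch 2: Gamma(α+S, β+n) = Gamma(48.7+66, 8.8+9) = Gamma(114.7, 17.8).
Var = α/β² = 114.7/17.8² = 0.3620.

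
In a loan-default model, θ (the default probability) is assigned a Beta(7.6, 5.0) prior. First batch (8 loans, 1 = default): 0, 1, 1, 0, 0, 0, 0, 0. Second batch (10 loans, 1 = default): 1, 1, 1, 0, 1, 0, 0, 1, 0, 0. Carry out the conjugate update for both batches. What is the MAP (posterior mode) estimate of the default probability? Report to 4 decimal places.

0.4755

The Beta prior is conjugate to a Binomial/Bernoulli likelihood; the update adds successes to α and failures to β.
After batch 1: Beta(7.6+2, 5.0+6) = Beta(9.6, 11.0).
After batch 2: Beta(9.6+5, 11.0+5) = Beta(14.6, 16.0).
Mode of Beta(a,b) for a,b>1 is (a−1)/(a+b−2) = 13.6/28.6 = 0.4755.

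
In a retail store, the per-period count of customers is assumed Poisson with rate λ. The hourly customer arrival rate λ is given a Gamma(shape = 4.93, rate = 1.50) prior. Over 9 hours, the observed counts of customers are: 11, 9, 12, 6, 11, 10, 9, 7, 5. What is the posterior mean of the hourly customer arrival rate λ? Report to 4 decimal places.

8.0886

With a Gamma(shape α, rate β) prior, the Poisson likelihood is conjugate: the posterior is Gamma(α + ΣXᵢ, β + n).
Sum of counts S = 80 over n = 9 hours.
Posterior: Gamma(α+S, β+n) = Gamma(4.93+80, 1.50+9) = Gamma(84.93, 10.50).
Posterior mean = α/β = 84.93/10.50 = 8.0886.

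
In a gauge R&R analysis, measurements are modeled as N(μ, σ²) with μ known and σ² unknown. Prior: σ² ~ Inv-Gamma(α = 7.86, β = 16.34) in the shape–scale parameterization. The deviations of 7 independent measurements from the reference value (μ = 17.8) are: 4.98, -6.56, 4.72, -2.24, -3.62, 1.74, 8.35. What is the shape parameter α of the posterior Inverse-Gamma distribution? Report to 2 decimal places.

With known mean μ and an Inverse-Gamma(α, β) prior on σ², the Normal likelihood is conjugate: posterior is Inv-Gamma(α + n/2, β + Σ(xᵢ−μ)²/2).
Σ(xᵢ−μ)² = (4.98)² + (-6.56)² + (4.72)² + (-2.24)² + (-3.62)² + (1.74)² + (8.35)² = 180.9845.
Posterior: Inv-Gamma(7.86 + 7/2, 16.34 + 180.9845/2) = Inv-Gamma(11.36, 106.83225).
Posterior α = 11.36.

11.36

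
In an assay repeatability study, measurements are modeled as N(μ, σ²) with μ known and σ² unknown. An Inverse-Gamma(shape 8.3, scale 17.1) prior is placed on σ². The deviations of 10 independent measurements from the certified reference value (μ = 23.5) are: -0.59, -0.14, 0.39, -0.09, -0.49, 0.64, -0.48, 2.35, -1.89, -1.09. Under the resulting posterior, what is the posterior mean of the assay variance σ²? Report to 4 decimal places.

With known mean μ and an Inverse-Gamma(α, β) prior on σ², the Normal likelihood is conjugate: posterior is Inv-Gamma(α + n/2, β + Σ(xᵢ−μ)²/2).
Σ(xᵢ−μ)² = (-0.59)² + (-0.14)² + (0.39)² + (-0.09)² + (-0.49)² + (0.64)² + (-0.48)² + (2.35)² + (-1.89)² + (-1.09)² = 11.6907.
Posterior: Inv-Gamma(8.3 + 10/2, 17.1 + 11.6907/2) = Inv-Gamma(13.30, 22.94535).
E[σ²|data] = β/(α−1) = 22.94535/12.30 = 1.8655.

1.8655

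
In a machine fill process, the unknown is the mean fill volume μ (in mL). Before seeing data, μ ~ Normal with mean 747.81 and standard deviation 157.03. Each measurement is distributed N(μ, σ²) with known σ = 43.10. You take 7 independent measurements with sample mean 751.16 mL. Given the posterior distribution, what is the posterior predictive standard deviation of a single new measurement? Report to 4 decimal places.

For Normal data with known variance σ², a Normal(μ₀, σ₀²) prior on μ is conjugate. Posterior precision = 1/σ₀² + n/σ²; posterior mean is the precision-weighted average of μ₀ and x̄.
σ₀² = 157.03² = 24658.4209, σ² = 43.10² = 1857.61; σ² + n·σ₀² = 1857.61 + 7·24658.4209 = 174466.5563.
Posterior precision = 1/σ₀² + n/σ² = 1/24658.4209 + 7/1857.61 = (σ² + n·σ₀²)/(σ₀²σ²) = 174466.5563/(24658.4209·1857.61); posterior variance σₙ² = σ₀²σ²/(σ² + n·σ₀²) = 24658.4209·1857.61/174466.5563 = 262.547334.
Predictive variance for one new observation = σₙ² + σ² = 24658.4209·1857.61/174466.5563 + 1857.61 = σ²·(σ₀² + 174466.5563)/174466.5563 = 1857.61·199124.9772/174466.5563 = 2120.157334; SD = √(1857.61·199124.9772/174466.5563) = 46.0452.

46.0452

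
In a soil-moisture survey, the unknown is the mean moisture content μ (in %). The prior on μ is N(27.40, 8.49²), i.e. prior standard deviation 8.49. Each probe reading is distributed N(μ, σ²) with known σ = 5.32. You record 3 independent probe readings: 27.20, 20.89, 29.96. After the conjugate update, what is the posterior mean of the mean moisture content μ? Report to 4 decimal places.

For Normal data with known variance σ², a Normal(μ₀, σ₀²) prior on μ is conjugate. Posterior precision = 1/σ₀² + n/σ²; posterior mean is the precision-weighted average of μ₀ and x̄.
Σxᵢ = 27.20 + 20.89 + 29.96 = 78.05, so n·x̄ = 78.05.
σ₀² = 8.49² = 72.0801, σ² = 5.32² = 28.3024; σ² + n·σ₀² = 28.3024 + 3·72.0801 = 244.5427.
Posterior mean = (μ₀/σ₀² + n·x̄/σ²)/(1/σ₀² + n/σ²) = (σ²·μ₀ + σ₀²·n·x̄)/(σ² + n·σ₀²) = (28.3024·27.40 + 72.0801·78.05)/244.5427 = 6401.337565/244.5427 = 26.1768.

26.1768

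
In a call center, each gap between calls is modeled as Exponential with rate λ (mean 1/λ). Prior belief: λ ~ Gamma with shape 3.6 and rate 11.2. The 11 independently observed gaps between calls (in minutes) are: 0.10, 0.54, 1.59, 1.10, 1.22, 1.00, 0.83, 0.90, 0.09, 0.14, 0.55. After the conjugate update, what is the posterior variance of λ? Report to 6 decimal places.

0.039359

With a Gamma(shape α, rate β) prior on the exponential rate λ, the posterior after n observations with total T = Σxᵢ is Gamma(α+n, β+T).
Sum of observations T = 8.06 minutes; n = 11.
Posterior: Gamma(3.6+11, 11.2+8.06) = Gamma(14.6, 19.26).
Var = α/β² = 0.039359.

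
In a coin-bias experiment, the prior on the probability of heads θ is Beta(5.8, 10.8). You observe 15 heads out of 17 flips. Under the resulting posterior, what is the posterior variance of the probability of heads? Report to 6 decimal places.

The Beta prior is conjugate to a Binomial/Bernoulli likelihood; the update adds successes to α and failures to β.
Posterior: Beta(α+k, β+n−k) = Beta(5.8+15, 10.8+2) = Beta(20.8, 12.8).
Var = αβ/((α+β)²(α+β+1)) = 20.8·12.8/(33.6²·34.6) = 0.006816.

0.006816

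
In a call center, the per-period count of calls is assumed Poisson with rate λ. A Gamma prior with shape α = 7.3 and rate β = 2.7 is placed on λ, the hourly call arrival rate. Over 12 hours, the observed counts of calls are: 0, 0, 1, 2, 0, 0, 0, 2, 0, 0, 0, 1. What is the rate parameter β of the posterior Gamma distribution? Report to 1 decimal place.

With a Gamma(shape α, rate β) prior, the Poisson likelihood is conjugate: the posterior is Gamma(α + ΣXᵢ, β + n).
Sum of counts S = 6 over n = 12 hours.
Posterior: Gamma(α+S, β+n) = Gamma(7.3+6, 2.7+12) = Gamma(13.3, 14.7).
Posterior β = 14.7.

14.7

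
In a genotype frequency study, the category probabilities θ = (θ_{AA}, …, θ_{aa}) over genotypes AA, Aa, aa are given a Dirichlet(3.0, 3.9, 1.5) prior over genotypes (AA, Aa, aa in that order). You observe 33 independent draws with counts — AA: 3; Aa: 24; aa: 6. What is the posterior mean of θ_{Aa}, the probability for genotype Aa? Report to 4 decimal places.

The Dirichlet prior is conjugate to the Multinomial likelihood: each posterior αⱼ = prior αⱼ + observed count nⱼ.
Posterior concentration: (6.0, 27.9, 7.5), total = 41.4.
E[θ_{Aa}|data] = α_{Aa}/Σα = 27.9/41.4 = 0.6739.

0.6739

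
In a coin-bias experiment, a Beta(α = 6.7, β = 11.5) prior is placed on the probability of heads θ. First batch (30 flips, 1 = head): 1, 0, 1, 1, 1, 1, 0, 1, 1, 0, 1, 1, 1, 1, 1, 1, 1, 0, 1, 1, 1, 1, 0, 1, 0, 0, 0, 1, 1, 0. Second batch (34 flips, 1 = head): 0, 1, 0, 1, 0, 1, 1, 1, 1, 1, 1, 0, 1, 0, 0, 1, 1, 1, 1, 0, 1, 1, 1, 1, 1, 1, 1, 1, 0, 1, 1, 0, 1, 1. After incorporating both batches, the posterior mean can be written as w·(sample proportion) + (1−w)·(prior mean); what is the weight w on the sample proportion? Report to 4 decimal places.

The Beta prior is conjugate to a Binomial/Bernoulli likelihood; the update adds successes to α and failures to β.
Total number of flips: n = 30 + 34 = 64.
Posterior mean = (α₀+k)/(α₀+β₀+n) = [n/(α₀+β₀+n)]·(k/n) + [(α₀+β₀)/(α₀+β₀+n)]·α₀/(α₀+β₀), so only n and the prior enter the weight.
The weight on the data is w = n/(α₀+β₀+n) = 64/(6.7+11.5+64) = 64/82.2 = 0.7786.

0.7786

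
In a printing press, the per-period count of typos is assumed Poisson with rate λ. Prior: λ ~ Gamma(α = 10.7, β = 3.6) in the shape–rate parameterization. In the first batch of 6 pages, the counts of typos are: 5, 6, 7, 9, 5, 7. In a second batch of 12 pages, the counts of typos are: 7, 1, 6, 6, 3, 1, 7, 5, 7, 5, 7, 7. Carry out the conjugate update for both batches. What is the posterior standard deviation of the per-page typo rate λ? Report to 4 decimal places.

With a Gamma(shape α, rate β) prior, the Poisson likelihood is conjugate: the posterior is Gamma(α + ΣXᵢ, β + n).
Batch 1: sum of counts S = 39 over n = 6 pages.
After batch 1: Gamma(α+S, β+n) = Gamma(10.7+39, 3.6+6) = Gamma(49.7, 9.6).
Batch 2: sum of counts S = 62 over n = 12 pages.
After batch 2: Gamma(α+S, β+n) = Gamma(49.7+62, 9.6+12) = Gamma(111.7, 21.6).
SD = √α/β = √111.7/21.6 = 0.4893.

0.4893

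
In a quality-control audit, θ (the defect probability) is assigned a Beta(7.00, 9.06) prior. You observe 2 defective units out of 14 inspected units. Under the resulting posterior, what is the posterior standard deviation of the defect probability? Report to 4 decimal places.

0.0822

The Beta prior is conjugate to a Binomial/Bernoulli likelihood; the update adds successes to α and failures to β.
Posterior: Beta(α+k, β+n−k) = Beta(7.00+2, 9.06+12) = Beta(9.00, 21.06).
Var = αβ/((α+β)²(α+β+1)) = 9.00·21.06/(30.06²·31.06) = 0.00675338; SD = √0.00675338 = 0.0822.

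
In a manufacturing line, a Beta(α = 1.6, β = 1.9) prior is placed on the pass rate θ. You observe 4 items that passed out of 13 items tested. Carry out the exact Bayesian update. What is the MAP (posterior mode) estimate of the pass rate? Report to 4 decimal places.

0.3172

The Beta prior is conjugate to a Binomial/Bernoulli likelihood; the update adds successes to α and failures to β.
Posterior: Beta(α+k, β+n−k) = Beta(1.6+4, 1.9+9) = Beta(5.6, 10.9).
Mode of Beta(a,b) for a,b>1 is (a−1)/(a+b−2) = 4.6/14.5 = 0.3172.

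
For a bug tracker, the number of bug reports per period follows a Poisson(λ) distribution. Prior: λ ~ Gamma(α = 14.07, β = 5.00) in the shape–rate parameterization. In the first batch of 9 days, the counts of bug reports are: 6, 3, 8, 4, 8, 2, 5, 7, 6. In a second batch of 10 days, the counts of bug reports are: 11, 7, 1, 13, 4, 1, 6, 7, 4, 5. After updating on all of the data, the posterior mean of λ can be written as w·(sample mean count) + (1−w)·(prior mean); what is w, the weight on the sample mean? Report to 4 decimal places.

With a Gamma(shape α, rate β) prior, the Poisson likelihood is conjugate: the posterior is Gamma(α + ΣXᵢ, β + n).
Total number of days: n = 9 + 10 = 19.
Posterior mean = (α₀+S)/(β₀+n) = [n/(β₀+n)]·(S/n) + [β₀/(β₀+n)]·(α₀/β₀), so only n and β₀ enter the weight.
Weight on data w = n/(β₀+n) = 19/(5.00+19) = 19/24.00 = 0.7917.

0.7917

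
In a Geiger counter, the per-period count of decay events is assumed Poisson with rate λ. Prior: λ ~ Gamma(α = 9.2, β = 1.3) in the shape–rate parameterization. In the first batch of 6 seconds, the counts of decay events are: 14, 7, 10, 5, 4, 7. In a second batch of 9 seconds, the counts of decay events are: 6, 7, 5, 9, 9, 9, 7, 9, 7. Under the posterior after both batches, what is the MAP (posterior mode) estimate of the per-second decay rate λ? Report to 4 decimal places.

7.5583

With a Gamma(shape α, rate β) prior, the Poisson likelihood is conjugate: the posterior is Gamma(α + ΣXᵢ, β + n).
Batch 1: sum of counts S = 47 over n = 6 seconds.
After batch 1: Gamma(α+S, β+n) = Gamma(9.2+47, 1.3+6) = Gamma(56.2, 7.3).
Batch 2: sum of counts S = 68 over n = 9 seconds.
After batch 2: Gamma(α+S, β+n) = Gamma(56.2+68, 7.3+9) = Gamma(124.2, 16.3).
Mode of Gamma(α,β) for α≥1 is (α−1)/β = 123.2/16.3 = 7.5583.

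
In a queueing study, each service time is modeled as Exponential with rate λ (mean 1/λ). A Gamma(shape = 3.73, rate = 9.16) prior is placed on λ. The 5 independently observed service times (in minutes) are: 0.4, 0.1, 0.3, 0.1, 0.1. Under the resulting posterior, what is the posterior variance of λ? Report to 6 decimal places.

0.084572

With a Gamma(shape α, rate β) prior on the exponential rate λ, the posterior after n observations with total T = Σxᵢ is Gamma(α+n, β+T).
Sum of observations T = 1.0 minutes; n = 5.
Posterior: Gamma(3.73+5, 9.16+1.0) = Gamma(8.73, 10.16).
Var = α/β² = 0.084572.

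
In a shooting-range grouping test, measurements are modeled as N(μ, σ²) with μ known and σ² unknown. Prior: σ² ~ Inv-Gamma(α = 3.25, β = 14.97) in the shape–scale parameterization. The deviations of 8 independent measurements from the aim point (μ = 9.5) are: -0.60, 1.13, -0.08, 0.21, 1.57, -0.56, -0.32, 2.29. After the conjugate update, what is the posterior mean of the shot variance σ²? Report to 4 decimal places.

With known mean μ and an Inverse-Gamma(α, β) prior on σ², the Normal likelihood is conjugate: posterior is Inv-Gamma(α + n/2, β + Σ(xᵢ−μ)²/2).
Σ(xᵢ−μ)² = (-0.60)² + (1.13)² + (-0.08)² + (0.21)² + (1.57)² + (-0.56)² + (-0.32)² + (2.29)² = 9.8124.
Posterior: Inv-Gamma(3.25 + 8/2, 14.97 + 9.8124/2) = Inv-Gamma(7.25, 19.87620).
E[σ²|data] = β/(α−1) = 19.87620/6.25 = 3.1802.

3.1802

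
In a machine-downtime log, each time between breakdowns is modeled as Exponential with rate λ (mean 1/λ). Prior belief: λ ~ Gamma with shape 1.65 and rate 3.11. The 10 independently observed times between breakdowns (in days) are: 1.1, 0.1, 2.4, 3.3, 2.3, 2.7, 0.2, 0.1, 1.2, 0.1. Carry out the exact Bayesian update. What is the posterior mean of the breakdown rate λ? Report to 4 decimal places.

0.7014

With a Gamma(shape α, rate β) prior on the exponential rate λ, the posterior after n observations with total T = Σxᵢ is Gamma(α+n, β+T).
Sum of observations T = 13.5 days; n = 10.
Posterior: Gamma(1.65+10, 3.11+13.5) = Gamma(11.65, 16.61).
Posterior mean of λ = α/β = 11.65/16.61 = 0.7014.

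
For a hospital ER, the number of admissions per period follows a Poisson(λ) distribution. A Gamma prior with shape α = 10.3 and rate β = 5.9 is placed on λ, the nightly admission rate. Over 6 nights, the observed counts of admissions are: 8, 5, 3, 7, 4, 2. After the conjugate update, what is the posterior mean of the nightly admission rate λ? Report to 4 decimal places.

3.3025

With a Gamma(shape α, rate β) prior, the Poisson likelihood is conjugate: the posterior is Gamma(α + ΣXᵢ, β + n).
Sum of counts S = 29 over n = 6 nights.
Posterior: Gamma(α+S, β+n) = Gamma(10.3+29, 5.9+6) = Gamma(39.3, 11.9).
Posterior mean = α/β = 39.3/11.9 = 3.3025.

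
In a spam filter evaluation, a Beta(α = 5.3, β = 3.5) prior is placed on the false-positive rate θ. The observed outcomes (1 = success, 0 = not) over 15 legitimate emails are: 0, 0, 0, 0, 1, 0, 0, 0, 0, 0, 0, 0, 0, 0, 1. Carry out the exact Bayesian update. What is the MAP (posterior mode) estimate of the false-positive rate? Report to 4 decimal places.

The Beta prior is conjugate to a Binomial/Bernoulli likelihood; the update adds successes to α and failures to β.
Posterior: Beta(α+k, β+n−k) = Beta(5.3+2, 3.5+13) = Beta(7.3, 16.5).
Mode of Beta(a,b) for a,b>1 is (a−1)/(a+b−2) = 6.3/21.8 = 0.2890.

0.2890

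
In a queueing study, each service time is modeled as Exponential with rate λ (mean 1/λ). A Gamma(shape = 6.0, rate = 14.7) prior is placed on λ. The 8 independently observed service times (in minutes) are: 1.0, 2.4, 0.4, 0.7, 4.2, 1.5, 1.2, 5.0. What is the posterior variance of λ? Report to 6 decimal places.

0.014475

With a Gamma(shape α, rate β) prior on the exponential rate λ, the posterior after n observations with total T = Σxᵢ is Gamma(α+n, β+T).
Sum of observations T = 16.4 minutes; n = 8.
Posterior: Gamma(6.0+8, 14.7+16.4) = Gamma(14.0, 31.1).
Var = α/β² = 0.014475.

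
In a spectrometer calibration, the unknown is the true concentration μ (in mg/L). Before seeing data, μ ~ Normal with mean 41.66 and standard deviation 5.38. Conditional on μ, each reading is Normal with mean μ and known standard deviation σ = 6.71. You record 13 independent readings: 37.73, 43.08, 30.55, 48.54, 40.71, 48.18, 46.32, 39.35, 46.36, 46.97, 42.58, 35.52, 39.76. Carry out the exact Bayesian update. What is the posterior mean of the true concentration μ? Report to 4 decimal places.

41.9396

For Normal data with known variance σ², a Normal(μ₀, σ₀²) prior on μ is conjugate. Posterior precision = 1/σ₀² + n/σ²; posterior mean is the precision-weighted average of μ₀ and x̄.
Σxᵢ = 37.73 + 43.08 + 30.55 + 48.54 + 40.71 + 48.18 + 46.32 + 39.35 + 46.36 + 46.97 + 42.58 + 35.52 + 39.76 = 545.65, so n·x̄ = 545.65.
σ₀² = 5.38² = 28.9444, σ² = 6.71² = 45.0241; σ² + n·σ₀² = 45.0241 + 13·28.9444 = 421.3013.
Posterior mean = (μ₀/σ₀² + n·x̄/σ²)/(1/σ₀² + n/σ²) = (σ²·μ₀ + σ₀²·n·x̄)/(σ² + n·σ₀²) = (45.0241·41.66 + 28.9444·545.65)/421.3013 = 17669.215866/421.3013 = 41.9396.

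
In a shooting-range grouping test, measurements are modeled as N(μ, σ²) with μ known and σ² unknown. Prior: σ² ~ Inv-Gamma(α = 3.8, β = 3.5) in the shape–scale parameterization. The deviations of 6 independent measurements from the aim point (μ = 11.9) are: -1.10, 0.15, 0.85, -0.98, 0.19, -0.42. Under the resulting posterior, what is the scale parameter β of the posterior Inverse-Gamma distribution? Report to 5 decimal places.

With known mean μ and an Inverse-Gamma(α, β) prior on σ², the Normal likelihood is conjugate: posterior is Inv-Gamma(α + n/2, β + Σ(xᵢ−μ)²/2).
Σ(xᵢ−μ)² = (-1.10)² + (0.15)² + (0.85)² + (-0.98)² + (0.19)² + (-0.42)² = 3.1279.
Posterior: Inv-Gamma(3.8 + 6/2, 3.5 + 3.1279/2) = Inv-Gamma(6.80, 5.06395).
Posterior β = 5.06395.

5.06395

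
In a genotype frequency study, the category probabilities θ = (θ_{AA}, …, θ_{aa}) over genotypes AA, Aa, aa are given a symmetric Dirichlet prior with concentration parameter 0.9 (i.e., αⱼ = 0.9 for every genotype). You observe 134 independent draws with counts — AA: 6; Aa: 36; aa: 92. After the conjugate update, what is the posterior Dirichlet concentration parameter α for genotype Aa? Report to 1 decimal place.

36.9

The Dirichlet prior is conjugate to the Multinomial likelihood: each posterior αⱼ = prior αⱼ + observed count nⱼ.
Posterior concentration: (6.9, 36.9, 92.9), total = 136.7.
α_{Aa} = 0.9 + 36 = 36.9.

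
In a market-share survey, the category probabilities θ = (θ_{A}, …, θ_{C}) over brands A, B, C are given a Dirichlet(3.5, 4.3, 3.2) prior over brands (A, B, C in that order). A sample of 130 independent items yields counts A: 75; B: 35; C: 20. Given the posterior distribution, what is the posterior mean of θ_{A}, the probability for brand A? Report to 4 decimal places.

0.5567

The Dirichlet prior is conjugate to the Multinomial likelihood: each posterior αⱼ = prior αⱼ + observed count nⱼ.
Posterior concentration: (78.5, 39.3, 23.2), total = 141.0.
E[θ_{A}|data] = α_{A}/Σα = 78.5/141.0 = 0.5567.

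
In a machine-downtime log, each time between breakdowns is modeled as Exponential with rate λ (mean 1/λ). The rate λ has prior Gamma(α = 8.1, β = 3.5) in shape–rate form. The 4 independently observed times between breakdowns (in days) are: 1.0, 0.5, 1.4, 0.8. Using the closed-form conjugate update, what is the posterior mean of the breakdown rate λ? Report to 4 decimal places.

1.6806

With a Gamma(shape α, rate β) prior on the exponential rate λ, the posterior after n observations with total T = Σxᵢ is Gamma(α+n, β+T).
Sum of observations T = 3.7 days; n = 4.
Posterior: Gamma(8.1+4, 3.5+3.7) = Gamma(12.1, 7.2).
Posterior mean of λ = α/β = 12.1/7.2 = 1.6806.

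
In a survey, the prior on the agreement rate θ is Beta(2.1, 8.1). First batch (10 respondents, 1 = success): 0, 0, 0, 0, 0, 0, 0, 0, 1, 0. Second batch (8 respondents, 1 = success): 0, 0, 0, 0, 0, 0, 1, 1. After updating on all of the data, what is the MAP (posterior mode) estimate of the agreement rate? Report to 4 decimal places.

The Beta prior is conjugate to a Binomial/Bernoulli likelihood; the update adds successes to α and failures to β.
After batch 1: Beta(2.1+1, 8.1+9) = Beta(3.1, 17.1).
After batch 2: Beta(3.1+2, 17.1+6) = Beta(5.1, 23.1).
Mode of Beta(a,b) for a,b>1 is (a−1)/(a+b−2) = 4.1/26.2 = 0.1565.

0.1565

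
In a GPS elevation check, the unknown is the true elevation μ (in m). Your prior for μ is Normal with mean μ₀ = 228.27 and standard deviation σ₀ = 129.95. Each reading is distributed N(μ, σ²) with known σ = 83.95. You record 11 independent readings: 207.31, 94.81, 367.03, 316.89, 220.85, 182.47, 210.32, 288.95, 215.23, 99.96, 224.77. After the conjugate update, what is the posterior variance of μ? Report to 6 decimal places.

617.271904

For Normal data with known variance σ², a Normal(μ₀, σ₀²) prior on μ is conjugate. Posterior precision = 1/σ₀² + n/σ²; posterior mean is the precision-weighted average of μ₀ and x̄.
σ₀² = 129.95² = 16887.0025, σ² = 83.95² = 7047.6025; σ² + n·σ₀² = 7047.6025 + 11·16887.0025 = 192804.63.
Posterior precision = 1/σ₀² + n/σ² = 1/16887.0025 + 11/7047.6025 = (σ² + n·σ₀²)/(σ₀²σ²) = 192804.63/(16887.0025·7047.6025); posterior variance σₙ² = σ₀²σ²/(σ² + n·σ₀²) = 16887.0025·7047.6025/192804.63 = 617.271904.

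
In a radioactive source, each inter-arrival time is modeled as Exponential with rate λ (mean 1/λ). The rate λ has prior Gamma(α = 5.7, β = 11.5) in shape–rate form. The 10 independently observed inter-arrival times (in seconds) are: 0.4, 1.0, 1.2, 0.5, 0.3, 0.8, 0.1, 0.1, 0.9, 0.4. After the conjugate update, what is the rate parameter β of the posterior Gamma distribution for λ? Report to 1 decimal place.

17.2

With a Gamma(shape α, rate β) prior on the exponential rate λ, the posterior after n observations with total T = Σxᵢ is Gamma(α+n, β+T).
Sum of observations T = 5.7 seconds; n = 10.
Posterior: Gamma(5.7+10, 11.5+5.7) = Gamma(15.7, 17.2).
Posterior β = 17.2.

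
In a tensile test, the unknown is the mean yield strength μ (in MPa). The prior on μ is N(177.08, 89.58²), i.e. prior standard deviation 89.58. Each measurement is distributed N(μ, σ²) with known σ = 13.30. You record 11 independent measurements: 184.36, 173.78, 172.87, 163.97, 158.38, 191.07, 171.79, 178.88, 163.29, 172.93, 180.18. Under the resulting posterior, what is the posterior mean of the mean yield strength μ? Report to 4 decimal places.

For Normal data with known variance σ², a Normal(μ₀, σ₀²) prior on μ is conjugate. Posterior precision = 1/σ₀² + n/σ²; posterior mean is the precision-weighted average of μ₀ and x̄.
Σxᵢ = 184.36 + 173.78 + 172.87 + 163.97 + 158.38 + 191.07 + 171.79 + 178.88 + 163.29 + 172.93 + 180.18 = 1911.5, so n·x̄ = 1911.5.
σ₀² = 89.58² = 8024.5764, σ² = 13.30² = 176.89; σ² + n·σ₀² = 176.89 + 11·8024.5764 = 88447.2304.
Posterior mean = (μ₀/σ₀² + n·x̄/σ²)/(1/σ₀² + n/σ²) = (σ²·μ₀ + σ₀²·n·x̄)/(σ² + n·σ₀²) = (176.89·177.08 + 8024.5764·1911.5)/88447.2304 = 15370301.4698/88447.2304 = 173.7793.

173.7793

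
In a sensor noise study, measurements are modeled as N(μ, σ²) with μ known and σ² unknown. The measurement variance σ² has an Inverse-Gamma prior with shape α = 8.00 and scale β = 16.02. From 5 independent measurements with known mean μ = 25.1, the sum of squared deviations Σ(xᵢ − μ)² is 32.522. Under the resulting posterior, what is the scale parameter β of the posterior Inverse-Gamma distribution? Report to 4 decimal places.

With known mean μ and an Inverse-Gamma(α, β) prior on σ², the Normal likelihood is conjugate: posterior is Inv-Gamma(α + n/2, β + Σ(xᵢ−μ)²/2).
Posterior: Inv-Gamma(8.00 + 5/2, 16.02 + 32.522/2) = Inv-Gamma(10.50, 32.2810).
Posterior β = 32.2810.

32.2810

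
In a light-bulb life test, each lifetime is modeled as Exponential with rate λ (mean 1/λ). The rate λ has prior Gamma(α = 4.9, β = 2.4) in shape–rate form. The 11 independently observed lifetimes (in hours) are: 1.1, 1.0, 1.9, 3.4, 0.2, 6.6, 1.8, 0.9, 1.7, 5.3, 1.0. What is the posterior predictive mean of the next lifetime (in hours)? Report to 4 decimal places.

1.8322

With a Gamma(shape α, rate β) prior on the exponential rate λ, the posterior after n observations with total T = Σxᵢ is Gamma(α+n, β+T).
Sum of observations T = 24.9 hours; n = 11.
Posterior: Gamma(4.9+11, 2.4+24.9) = Gamma(15.9, 27.3).
The predictive distribution for the next observation is Lomax; its mean is β/(α−1) = 27.3/14.9 = 1.8322.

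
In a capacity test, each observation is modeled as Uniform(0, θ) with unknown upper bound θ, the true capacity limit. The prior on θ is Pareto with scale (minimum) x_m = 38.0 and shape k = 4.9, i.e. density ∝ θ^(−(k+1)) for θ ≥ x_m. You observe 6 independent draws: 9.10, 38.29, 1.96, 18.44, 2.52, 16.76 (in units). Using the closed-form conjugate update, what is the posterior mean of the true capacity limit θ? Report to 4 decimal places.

A Pareto(scale x_m, shape k) prior on the upper bound θ of Uniform(0, θ) is conjugate: posterior is Pareto(max(x_m, max xᵢ), k + n).
Sample maximum = 38.29; prior scale x_m = 38.0 → posterior scale = max = 38.29.
Posterior shape = 4.9 + 6 = 10.9.
E[θ|data] = k·x_m/(k−1) = 10.9·38.29/9.9 = 42.1577.

42.1577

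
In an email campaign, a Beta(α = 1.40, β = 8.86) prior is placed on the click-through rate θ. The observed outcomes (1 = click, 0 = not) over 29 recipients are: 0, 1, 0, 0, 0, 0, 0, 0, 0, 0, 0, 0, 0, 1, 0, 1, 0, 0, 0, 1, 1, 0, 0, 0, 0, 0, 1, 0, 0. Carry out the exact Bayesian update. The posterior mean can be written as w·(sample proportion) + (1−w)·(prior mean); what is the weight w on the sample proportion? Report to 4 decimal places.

0.7387

The Beta prior is conjugate to a Binomial/Bernoulli likelihood; the update adds successes to α and failures to β.
Posterior mean = (α₀+k)/(α₀+β₀+n) = [n/(α₀+β₀+n)]·(k/n) + [(α₀+β₀)/(α₀+β₀+n)]·α₀/(α₀+β₀), so only n and the prior enter the weight.
The weight on the data is w = n/(α₀+β₀+n) = 29/(1.40+8.86+29) = 29/39.26 = 0.7387.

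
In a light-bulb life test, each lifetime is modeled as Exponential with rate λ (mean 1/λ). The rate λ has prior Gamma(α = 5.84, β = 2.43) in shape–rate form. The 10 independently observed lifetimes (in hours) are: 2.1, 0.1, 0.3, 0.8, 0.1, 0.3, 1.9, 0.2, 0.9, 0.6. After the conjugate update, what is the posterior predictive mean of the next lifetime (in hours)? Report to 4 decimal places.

With a Gamma(shape α, rate β) prior on the exponential rate λ, the posterior after n observations with total T = Σxᵢ is Gamma(α+n, β+T).
Sum of observations T = 7.3 hours; n = 10.
Posterior: Gamma(5.84+10, 2.43+7.3) = Gamma(15.84, 9.73).
The predictive distribution for the next observation is Lomax; its mean is β/(α−1) = 9.73/14.84 = 0.6557.

0.6557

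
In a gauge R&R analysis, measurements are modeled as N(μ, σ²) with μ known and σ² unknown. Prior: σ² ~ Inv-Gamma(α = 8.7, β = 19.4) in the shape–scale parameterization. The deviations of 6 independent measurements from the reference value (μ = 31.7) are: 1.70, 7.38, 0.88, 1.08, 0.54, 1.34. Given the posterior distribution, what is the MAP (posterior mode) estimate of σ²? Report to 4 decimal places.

3.9442

With known mean μ and an Inverse-Gamma(α, β) prior on σ², the Normal likelihood is conjugate: posterior is Inv-Gamma(α + n/2, β + Σ(xᵢ−μ)²/2).
Σ(xᵢ−μ)² = (1.70)² + (7.38)² + (0.88)² + (1.08)² + (0.54)² + (1.34)² = 61.3824.
Posterior: Inv-Gamma(8.7 + 6/2, 19.4 + 61.3824/2) = Inv-Gamma(11.70, 50.09120).
Mode = β/(α+1) = 50.09120/12.70 = 3.9442.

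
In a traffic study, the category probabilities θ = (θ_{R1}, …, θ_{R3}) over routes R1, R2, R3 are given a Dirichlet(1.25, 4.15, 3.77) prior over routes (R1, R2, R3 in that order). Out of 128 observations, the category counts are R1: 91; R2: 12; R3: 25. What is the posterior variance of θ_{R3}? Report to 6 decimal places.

0.001200

The Dirichlet prior is conjugate to the Multinomial likelihood: each posterior αⱼ = prior αⱼ + observed count nⱼ.
Posterior concentration: (92.25, 16.15, 28.77), total = 137.17.
Var[θ_j] = α_j(Σα−α_j)/((Σα)²(Σα+1)) = 28.77·108.40/(137.17²·138.17) = 0.001200.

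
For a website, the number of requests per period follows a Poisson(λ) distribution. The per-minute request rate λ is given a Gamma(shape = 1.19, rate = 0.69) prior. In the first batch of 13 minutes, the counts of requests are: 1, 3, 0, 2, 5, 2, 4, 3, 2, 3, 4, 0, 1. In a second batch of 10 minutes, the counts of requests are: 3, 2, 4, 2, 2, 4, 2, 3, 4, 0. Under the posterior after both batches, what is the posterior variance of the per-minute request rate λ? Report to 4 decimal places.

0.1019

With a Gamma(shape α, rate β) prior, the Poisson likelihood is conjugate: the posterior is Gamma(α + ΣXᵢ, β + n).
Batch 1: sum of counts S = 30 over n = 13 minutes.
After batch 1: Gamma(α+S, β+n) = Gamma(1.19+30, 0.69+13) = Gamma(31.19, 13.69).
Batch 2: sum of counts S = 26 over n = 10 minutes.
After batch 2: Gamma(α+S, β+n) = Gamma(31.19+26, 13.69+10) = Gamma(57.19, 23.69).
Var = α/β² = 57.19/23.69² = 0.1019.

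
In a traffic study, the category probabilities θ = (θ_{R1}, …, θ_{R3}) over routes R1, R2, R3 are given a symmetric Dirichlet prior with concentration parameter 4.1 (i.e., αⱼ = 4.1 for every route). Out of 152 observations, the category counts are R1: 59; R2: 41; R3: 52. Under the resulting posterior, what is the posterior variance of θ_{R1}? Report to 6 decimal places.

0.001431

The Dirichlet prior is conjugate to the Multinomial likelihood: each posterior αⱼ = prior αⱼ + observed count nⱼ.
Posterior concentration: (63.1, 45.1, 56.1), total = 164.3.
Var[θ_j] = α_j(Σα−α_j)/((Σα)²(Σα+1)) = 63.1·101.2/(164.3²·165.3) = 0.001431.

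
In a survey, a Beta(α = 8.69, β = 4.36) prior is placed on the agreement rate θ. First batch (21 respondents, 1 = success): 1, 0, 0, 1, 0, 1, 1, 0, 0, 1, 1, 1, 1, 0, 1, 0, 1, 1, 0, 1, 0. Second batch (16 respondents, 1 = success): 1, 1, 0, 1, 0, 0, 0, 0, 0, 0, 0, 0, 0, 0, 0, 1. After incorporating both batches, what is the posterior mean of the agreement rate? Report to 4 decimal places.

The Beta prior is conjugate to a Binomial/Bernoulli likelihood; the update adds successes to α and failures to β.
After batch 1: Beta(8.69+12, 4.36+9) = Beta(20.69, 13.36).
After batch 2: Beta(20.69+4, 13.36+12) = Beta(24.69, 25.36).
Posterior mean = α/(α+β) = 24.69/50.05 = 0.4933.

0.4933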